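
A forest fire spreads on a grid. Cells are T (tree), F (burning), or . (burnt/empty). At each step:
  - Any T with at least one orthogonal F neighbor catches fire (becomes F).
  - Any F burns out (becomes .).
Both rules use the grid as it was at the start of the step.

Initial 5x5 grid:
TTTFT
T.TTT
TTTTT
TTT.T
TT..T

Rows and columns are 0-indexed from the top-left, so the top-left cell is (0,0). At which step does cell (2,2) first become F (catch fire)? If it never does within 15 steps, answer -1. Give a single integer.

Step 1: cell (2,2)='T' (+3 fires, +1 burnt)
Step 2: cell (2,2)='T' (+4 fires, +3 burnt)
Step 3: cell (2,2)='F' (+3 fires, +4 burnt)
  -> target ignites at step 3
Step 4: cell (2,2)='.' (+4 fires, +3 burnt)
Step 5: cell (2,2)='.' (+3 fires, +4 burnt)
Step 6: cell (2,2)='.' (+2 fires, +3 burnt)
Step 7: cell (2,2)='.' (+1 fires, +2 burnt)
Step 8: cell (2,2)='.' (+0 fires, +1 burnt)
  fire out at step 8

3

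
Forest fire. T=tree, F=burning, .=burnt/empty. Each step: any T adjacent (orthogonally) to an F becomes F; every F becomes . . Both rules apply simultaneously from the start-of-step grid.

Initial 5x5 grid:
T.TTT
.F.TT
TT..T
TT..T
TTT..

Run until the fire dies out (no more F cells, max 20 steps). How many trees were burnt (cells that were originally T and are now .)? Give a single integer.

Answer: 7

Derivation:
Step 1: +1 fires, +1 burnt (F count now 1)
Step 2: +2 fires, +1 burnt (F count now 2)
Step 3: +2 fires, +2 burnt (F count now 2)
Step 4: +2 fires, +2 burnt (F count now 2)
Step 5: +0 fires, +2 burnt (F count now 0)
Fire out after step 5
Initially T: 15, now '.': 17
Total burnt (originally-T cells now '.'): 7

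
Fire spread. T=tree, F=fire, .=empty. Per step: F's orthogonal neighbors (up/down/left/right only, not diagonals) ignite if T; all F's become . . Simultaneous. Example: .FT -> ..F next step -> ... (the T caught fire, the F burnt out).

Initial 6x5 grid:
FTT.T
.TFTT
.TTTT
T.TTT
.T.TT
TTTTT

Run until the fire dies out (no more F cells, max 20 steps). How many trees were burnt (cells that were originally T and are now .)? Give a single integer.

Step 1: +5 fires, +2 burnt (F count now 5)
Step 2: +4 fires, +5 burnt (F count now 4)
Step 3: +3 fires, +4 burnt (F count now 3)
Step 4: +2 fires, +3 burnt (F count now 2)
Step 5: +2 fires, +2 burnt (F count now 2)
Step 6: +2 fires, +2 burnt (F count now 2)
Step 7: +1 fires, +2 burnt (F count now 1)
Step 8: +2 fires, +1 burnt (F count now 2)
Step 9: +0 fires, +2 burnt (F count now 0)
Fire out after step 9
Initially T: 22, now '.': 29
Total burnt (originally-T cells now '.'): 21

Answer: 21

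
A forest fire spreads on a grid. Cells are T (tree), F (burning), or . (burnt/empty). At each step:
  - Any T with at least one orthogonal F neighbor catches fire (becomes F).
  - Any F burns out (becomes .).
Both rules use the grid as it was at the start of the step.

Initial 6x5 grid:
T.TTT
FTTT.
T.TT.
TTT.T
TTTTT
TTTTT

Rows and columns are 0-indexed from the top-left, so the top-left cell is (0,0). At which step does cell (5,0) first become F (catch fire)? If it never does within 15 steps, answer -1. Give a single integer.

Step 1: cell (5,0)='T' (+3 fires, +1 burnt)
Step 2: cell (5,0)='T' (+2 fires, +3 burnt)
Step 3: cell (5,0)='T' (+5 fires, +2 burnt)
Step 4: cell (5,0)='F' (+5 fires, +5 burnt)
  -> target ignites at step 4
Step 5: cell (5,0)='.' (+3 fires, +5 burnt)
Step 6: cell (5,0)='.' (+2 fires, +3 burnt)
Step 7: cell (5,0)='.' (+2 fires, +2 burnt)
Step 8: cell (5,0)='.' (+2 fires, +2 burnt)
Step 9: cell (5,0)='.' (+0 fires, +2 burnt)
  fire out at step 9

4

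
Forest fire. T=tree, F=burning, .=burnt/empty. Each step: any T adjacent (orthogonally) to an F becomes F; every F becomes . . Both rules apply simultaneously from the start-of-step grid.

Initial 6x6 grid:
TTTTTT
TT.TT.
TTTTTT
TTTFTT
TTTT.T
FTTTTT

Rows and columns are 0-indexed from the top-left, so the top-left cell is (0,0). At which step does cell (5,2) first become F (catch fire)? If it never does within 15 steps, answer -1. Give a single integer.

Step 1: cell (5,2)='T' (+6 fires, +2 burnt)
Step 2: cell (5,2)='F' (+10 fires, +6 burnt)
  -> target ignites at step 2
Step 3: cell (5,2)='.' (+7 fires, +10 burnt)
Step 4: cell (5,2)='.' (+5 fires, +7 burnt)
Step 5: cell (5,2)='.' (+3 fires, +5 burnt)
Step 6: cell (5,2)='.' (+0 fires, +3 burnt)
  fire out at step 6

2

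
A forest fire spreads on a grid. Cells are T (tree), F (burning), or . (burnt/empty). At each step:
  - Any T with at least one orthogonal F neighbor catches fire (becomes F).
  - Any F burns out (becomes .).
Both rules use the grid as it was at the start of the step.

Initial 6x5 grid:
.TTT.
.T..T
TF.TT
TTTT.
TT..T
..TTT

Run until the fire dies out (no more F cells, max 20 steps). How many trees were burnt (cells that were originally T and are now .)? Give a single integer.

Step 1: +3 fires, +1 burnt (F count now 3)
Step 2: +4 fires, +3 burnt (F count now 4)
Step 3: +3 fires, +4 burnt (F count now 3)
Step 4: +2 fires, +3 burnt (F count now 2)
Step 5: +1 fires, +2 burnt (F count now 1)
Step 6: +1 fires, +1 burnt (F count now 1)
Step 7: +0 fires, +1 burnt (F count now 0)
Fire out after step 7
Initially T: 18, now '.': 26
Total burnt (originally-T cells now '.'): 14

Answer: 14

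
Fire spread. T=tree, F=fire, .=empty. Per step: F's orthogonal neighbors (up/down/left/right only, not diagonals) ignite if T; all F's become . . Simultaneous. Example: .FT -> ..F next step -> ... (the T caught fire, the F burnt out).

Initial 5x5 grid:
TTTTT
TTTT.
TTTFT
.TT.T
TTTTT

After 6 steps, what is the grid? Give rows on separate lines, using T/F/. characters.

Step 1: 3 trees catch fire, 1 burn out
  TTTTT
  TTTF.
  TTF.F
  .TT.T
  TTTTT
Step 2: 5 trees catch fire, 3 burn out
  TTTFT
  TTF..
  TF...
  .TF.F
  TTTTT
Step 3: 7 trees catch fire, 5 burn out
  TTF.F
  TF...
  F....
  .F...
  TTFTF
Step 4: 4 trees catch fire, 7 burn out
  TF...
  F....
  .....
  .....
  TF.F.
Step 5: 2 trees catch fire, 4 burn out
  F....
  .....
  .....
  .....
  F....
Step 6: 0 trees catch fire, 2 burn out
  .....
  .....
  .....
  .....
  .....

.....
.....
.....
.....
.....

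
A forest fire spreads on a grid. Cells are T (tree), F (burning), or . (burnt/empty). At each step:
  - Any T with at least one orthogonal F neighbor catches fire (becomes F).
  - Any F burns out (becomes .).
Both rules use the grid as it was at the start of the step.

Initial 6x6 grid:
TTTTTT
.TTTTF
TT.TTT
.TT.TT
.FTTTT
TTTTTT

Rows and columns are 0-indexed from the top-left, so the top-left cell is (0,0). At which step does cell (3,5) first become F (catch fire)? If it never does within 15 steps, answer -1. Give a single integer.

Step 1: cell (3,5)='T' (+6 fires, +2 burnt)
Step 2: cell (3,5)='F' (+9 fires, +6 burnt)
  -> target ignites at step 2
Step 3: cell (3,5)='.' (+9 fires, +9 burnt)
Step 4: cell (3,5)='.' (+4 fires, +9 burnt)
Step 5: cell (3,5)='.' (+1 fires, +4 burnt)
Step 6: cell (3,5)='.' (+0 fires, +1 burnt)
  fire out at step 6

2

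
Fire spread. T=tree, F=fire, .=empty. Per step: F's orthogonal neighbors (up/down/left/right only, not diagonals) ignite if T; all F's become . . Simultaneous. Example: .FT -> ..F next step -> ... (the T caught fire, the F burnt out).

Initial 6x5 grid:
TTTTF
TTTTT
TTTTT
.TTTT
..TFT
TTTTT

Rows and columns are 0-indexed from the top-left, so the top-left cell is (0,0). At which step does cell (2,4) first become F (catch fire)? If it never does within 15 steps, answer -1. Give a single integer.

Step 1: cell (2,4)='T' (+6 fires, +2 burnt)
Step 2: cell (2,4)='F' (+8 fires, +6 burnt)
  -> target ignites at step 2
Step 3: cell (2,4)='.' (+5 fires, +8 burnt)
Step 4: cell (2,4)='.' (+4 fires, +5 burnt)
Step 5: cell (2,4)='.' (+2 fires, +4 burnt)
Step 6: cell (2,4)='.' (+0 fires, +2 burnt)
  fire out at step 6

2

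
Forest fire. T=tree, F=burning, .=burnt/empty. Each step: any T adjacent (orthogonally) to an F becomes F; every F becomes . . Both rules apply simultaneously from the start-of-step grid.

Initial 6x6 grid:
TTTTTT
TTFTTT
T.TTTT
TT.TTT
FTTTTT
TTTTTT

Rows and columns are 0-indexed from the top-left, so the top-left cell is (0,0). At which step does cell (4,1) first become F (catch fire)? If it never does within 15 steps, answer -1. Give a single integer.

Step 1: cell (4,1)='F' (+7 fires, +2 burnt)
  -> target ignites at step 1
Step 2: cell (4,1)='.' (+9 fires, +7 burnt)
Step 3: cell (4,1)='.' (+7 fires, +9 burnt)
Step 4: cell (4,1)='.' (+5 fires, +7 burnt)
Step 5: cell (4,1)='.' (+3 fires, +5 burnt)
Step 6: cell (4,1)='.' (+1 fires, +3 burnt)
Step 7: cell (4,1)='.' (+0 fires, +1 burnt)
  fire out at step 7

1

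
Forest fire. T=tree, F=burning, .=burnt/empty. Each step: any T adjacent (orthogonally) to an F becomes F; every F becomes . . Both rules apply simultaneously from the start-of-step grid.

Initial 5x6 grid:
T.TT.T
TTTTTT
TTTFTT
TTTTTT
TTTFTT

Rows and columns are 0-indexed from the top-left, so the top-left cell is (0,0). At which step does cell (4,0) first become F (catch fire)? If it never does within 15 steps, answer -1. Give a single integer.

Step 1: cell (4,0)='T' (+6 fires, +2 burnt)
Step 2: cell (4,0)='T' (+9 fires, +6 burnt)
Step 3: cell (4,0)='F' (+7 fires, +9 burnt)
  -> target ignites at step 3
Step 4: cell (4,0)='.' (+3 fires, +7 burnt)
Step 5: cell (4,0)='.' (+1 fires, +3 burnt)
Step 6: cell (4,0)='.' (+0 fires, +1 burnt)
  fire out at step 6

3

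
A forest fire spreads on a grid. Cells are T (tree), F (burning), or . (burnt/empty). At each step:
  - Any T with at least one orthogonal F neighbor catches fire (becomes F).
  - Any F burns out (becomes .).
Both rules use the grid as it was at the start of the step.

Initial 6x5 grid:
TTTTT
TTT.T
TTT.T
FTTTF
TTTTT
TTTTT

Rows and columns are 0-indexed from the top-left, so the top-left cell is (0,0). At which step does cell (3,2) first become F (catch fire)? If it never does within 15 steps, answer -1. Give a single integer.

Step 1: cell (3,2)='T' (+6 fires, +2 burnt)
Step 2: cell (3,2)='F' (+8 fires, +6 burnt)
  -> target ignites at step 2
Step 3: cell (3,2)='.' (+7 fires, +8 burnt)
Step 4: cell (3,2)='.' (+4 fires, +7 burnt)
Step 5: cell (3,2)='.' (+1 fires, +4 burnt)
Step 6: cell (3,2)='.' (+0 fires, +1 burnt)
  fire out at step 6

2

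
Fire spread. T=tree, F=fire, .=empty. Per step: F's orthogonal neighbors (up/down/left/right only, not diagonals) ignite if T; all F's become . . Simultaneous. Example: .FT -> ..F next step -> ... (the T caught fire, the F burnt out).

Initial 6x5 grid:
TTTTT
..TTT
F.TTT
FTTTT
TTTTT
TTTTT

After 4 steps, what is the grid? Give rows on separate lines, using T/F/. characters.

Step 1: 2 trees catch fire, 2 burn out
  TTTTT
  ..TTT
  ..TTT
  .FTTT
  FTTTT
  TTTTT
Step 2: 3 trees catch fire, 2 burn out
  TTTTT
  ..TTT
  ..TTT
  ..FTT
  .FTTT
  FTTTT
Step 3: 4 trees catch fire, 3 burn out
  TTTTT
  ..TTT
  ..FTT
  ...FT
  ..FTT
  .FTTT
Step 4: 5 trees catch fire, 4 burn out
  TTTTT
  ..FTT
  ...FT
  ....F
  ...FT
  ..FTT

TTTTT
..FTT
...FT
....F
...FT
..FTT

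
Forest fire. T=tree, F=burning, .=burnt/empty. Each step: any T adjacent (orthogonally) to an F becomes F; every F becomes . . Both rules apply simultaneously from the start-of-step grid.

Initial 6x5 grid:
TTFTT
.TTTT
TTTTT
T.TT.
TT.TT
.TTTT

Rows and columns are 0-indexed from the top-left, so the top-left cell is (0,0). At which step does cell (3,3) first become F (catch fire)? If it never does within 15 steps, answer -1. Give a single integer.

Step 1: cell (3,3)='T' (+3 fires, +1 burnt)
Step 2: cell (3,3)='T' (+5 fires, +3 burnt)
Step 3: cell (3,3)='T' (+4 fires, +5 burnt)
Step 4: cell (3,3)='F' (+3 fires, +4 burnt)
  -> target ignites at step 4
Step 5: cell (3,3)='.' (+2 fires, +3 burnt)
Step 6: cell (3,3)='.' (+3 fires, +2 burnt)
Step 7: cell (3,3)='.' (+3 fires, +3 burnt)
Step 8: cell (3,3)='.' (+1 fires, +3 burnt)
Step 9: cell (3,3)='.' (+0 fires, +1 burnt)
  fire out at step 9

4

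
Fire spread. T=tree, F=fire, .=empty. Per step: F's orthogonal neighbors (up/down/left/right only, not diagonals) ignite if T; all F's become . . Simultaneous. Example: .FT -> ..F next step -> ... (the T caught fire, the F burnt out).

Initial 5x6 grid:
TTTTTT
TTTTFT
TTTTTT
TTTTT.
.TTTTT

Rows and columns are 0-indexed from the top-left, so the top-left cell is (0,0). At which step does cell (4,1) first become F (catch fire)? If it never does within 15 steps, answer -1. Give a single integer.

Step 1: cell (4,1)='T' (+4 fires, +1 burnt)
Step 2: cell (4,1)='T' (+6 fires, +4 burnt)
Step 3: cell (4,1)='T' (+5 fires, +6 burnt)
Step 4: cell (4,1)='T' (+6 fires, +5 burnt)
Step 5: cell (4,1)='T' (+4 fires, +6 burnt)
Step 6: cell (4,1)='F' (+2 fires, +4 burnt)
  -> target ignites at step 6
Step 7: cell (4,1)='.' (+0 fires, +2 burnt)
  fire out at step 7

6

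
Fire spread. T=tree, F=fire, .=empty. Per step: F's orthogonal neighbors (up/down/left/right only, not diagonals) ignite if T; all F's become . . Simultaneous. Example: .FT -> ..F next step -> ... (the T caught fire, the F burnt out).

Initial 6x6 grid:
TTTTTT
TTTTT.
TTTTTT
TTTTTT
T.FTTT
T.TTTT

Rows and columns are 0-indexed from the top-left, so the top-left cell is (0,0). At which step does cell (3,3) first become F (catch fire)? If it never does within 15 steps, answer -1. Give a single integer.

Step 1: cell (3,3)='T' (+3 fires, +1 burnt)
Step 2: cell (3,3)='F' (+5 fires, +3 burnt)
  -> target ignites at step 2
Step 3: cell (3,3)='.' (+7 fires, +5 burnt)
Step 4: cell (3,3)='.' (+8 fires, +7 burnt)
Step 5: cell (3,3)='.' (+6 fires, +8 burnt)
Step 6: cell (3,3)='.' (+2 fires, +6 burnt)
Step 7: cell (3,3)='.' (+1 fires, +2 burnt)
Step 8: cell (3,3)='.' (+0 fires, +1 burnt)
  fire out at step 8

2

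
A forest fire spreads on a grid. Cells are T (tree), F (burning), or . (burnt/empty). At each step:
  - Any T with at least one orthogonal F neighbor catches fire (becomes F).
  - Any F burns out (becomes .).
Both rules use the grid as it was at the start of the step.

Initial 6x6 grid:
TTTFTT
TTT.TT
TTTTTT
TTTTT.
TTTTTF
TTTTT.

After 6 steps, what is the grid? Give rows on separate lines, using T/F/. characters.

Step 1: 3 trees catch fire, 2 burn out
  TTF.FT
  TTT.TT
  TTTTTT
  TTTTT.
  TTTTF.
  TTTTT.
Step 2: 7 trees catch fire, 3 burn out
  TF...F
  TTF.FT
  TTTTTT
  TTTTF.
  TTTF..
  TTTTF.
Step 3: 8 trees catch fire, 7 burn out
  F.....
  TF...F
  TTFTFT
  TTTF..
  TTF...
  TTTF..
Step 4: 7 trees catch fire, 8 burn out
  ......
  F.....
  TF.F.F
  TTF...
  TF....
  TTF...
Step 5: 4 trees catch fire, 7 burn out
  ......
  ......
  F.....
  TF....
  F.....
  TF....
Step 6: 2 trees catch fire, 4 burn out
  ......
  ......
  ......
  F.....
  ......
  F.....

......
......
......
F.....
......
F.....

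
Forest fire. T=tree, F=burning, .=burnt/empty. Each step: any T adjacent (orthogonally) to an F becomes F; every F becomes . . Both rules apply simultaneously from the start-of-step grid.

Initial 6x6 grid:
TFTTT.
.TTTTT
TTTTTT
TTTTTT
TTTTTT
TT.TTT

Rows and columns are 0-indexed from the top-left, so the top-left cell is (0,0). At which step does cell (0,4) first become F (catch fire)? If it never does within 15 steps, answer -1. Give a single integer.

Step 1: cell (0,4)='T' (+3 fires, +1 burnt)
Step 2: cell (0,4)='T' (+3 fires, +3 burnt)
Step 3: cell (0,4)='F' (+5 fires, +3 burnt)
  -> target ignites at step 3
Step 4: cell (0,4)='.' (+5 fires, +5 burnt)
Step 5: cell (0,4)='.' (+6 fires, +5 burnt)
Step 6: cell (0,4)='.' (+4 fires, +6 burnt)
Step 7: cell (0,4)='.' (+3 fires, +4 burnt)
Step 8: cell (0,4)='.' (+2 fires, +3 burnt)
Step 9: cell (0,4)='.' (+1 fires, +2 burnt)
Step 10: cell (0,4)='.' (+0 fires, +1 burnt)
  fire out at step 10

3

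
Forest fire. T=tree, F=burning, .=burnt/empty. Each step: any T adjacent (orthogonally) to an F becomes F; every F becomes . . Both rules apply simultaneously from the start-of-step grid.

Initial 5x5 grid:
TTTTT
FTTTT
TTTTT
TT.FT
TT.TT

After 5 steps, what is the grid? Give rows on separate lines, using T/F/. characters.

Step 1: 6 trees catch fire, 2 burn out
  FTTTT
  .FTTT
  FTTFT
  TT..F
  TT.FT
Step 2: 8 trees catch fire, 6 burn out
  .FTTT
  ..FFT
  .FF.F
  FT...
  TT..F
Step 3: 5 trees catch fire, 8 burn out
  ..FFT
  ....F
  .....
  .F...
  FT...
Step 4: 2 trees catch fire, 5 burn out
  ....F
  .....
  .....
  .....
  .F...
Step 5: 0 trees catch fire, 2 burn out
  .....
  .....
  .....
  .....
  .....

.....
.....
.....
.....
.....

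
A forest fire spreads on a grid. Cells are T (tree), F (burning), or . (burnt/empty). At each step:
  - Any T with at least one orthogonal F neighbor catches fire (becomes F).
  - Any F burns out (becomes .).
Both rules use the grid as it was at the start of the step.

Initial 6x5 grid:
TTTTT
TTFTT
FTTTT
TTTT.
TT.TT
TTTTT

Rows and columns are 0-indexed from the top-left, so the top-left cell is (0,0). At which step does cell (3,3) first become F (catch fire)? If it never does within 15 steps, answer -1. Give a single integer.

Step 1: cell (3,3)='T' (+7 fires, +2 burnt)
Step 2: cell (3,3)='T' (+8 fires, +7 burnt)
Step 3: cell (3,3)='F' (+5 fires, +8 burnt)
  -> target ignites at step 3
Step 4: cell (3,3)='.' (+2 fires, +5 burnt)
Step 5: cell (3,3)='.' (+3 fires, +2 burnt)
Step 6: cell (3,3)='.' (+1 fires, +3 burnt)
Step 7: cell (3,3)='.' (+0 fires, +1 burnt)
  fire out at step 7

3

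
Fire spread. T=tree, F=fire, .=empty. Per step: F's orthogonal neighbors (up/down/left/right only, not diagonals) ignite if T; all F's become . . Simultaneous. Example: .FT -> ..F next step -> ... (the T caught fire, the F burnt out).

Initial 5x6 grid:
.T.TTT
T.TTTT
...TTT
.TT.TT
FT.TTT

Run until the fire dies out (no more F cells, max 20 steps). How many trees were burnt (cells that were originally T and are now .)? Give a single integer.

Step 1: +1 fires, +1 burnt (F count now 1)
Step 2: +1 fires, +1 burnt (F count now 1)
Step 3: +1 fires, +1 burnt (F count now 1)
Step 4: +0 fires, +1 burnt (F count now 0)
Fire out after step 4
Initially T: 20, now '.': 13
Total burnt (originally-T cells now '.'): 3

Answer: 3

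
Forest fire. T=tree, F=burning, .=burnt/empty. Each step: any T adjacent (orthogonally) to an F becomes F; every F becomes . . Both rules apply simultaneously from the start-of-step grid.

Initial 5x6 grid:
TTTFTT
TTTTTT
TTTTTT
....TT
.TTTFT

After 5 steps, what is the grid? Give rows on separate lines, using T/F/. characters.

Step 1: 6 trees catch fire, 2 burn out
  TTF.FT
  TTTFTT
  TTTTTT
  ....FT
  .TTF.F
Step 2: 8 trees catch fire, 6 burn out
  TF...F
  TTF.FT
  TTTFFT
  .....F
  .TF...
Step 3: 6 trees catch fire, 8 burn out
  F.....
  TF...F
  TTF..F
  ......
  .F....
Step 4: 2 trees catch fire, 6 burn out
  ......
  F.....
  TF....
  ......
  ......
Step 5: 1 trees catch fire, 2 burn out
  ......
  ......
  F.....
  ......
  ......

......
......
F.....
......
......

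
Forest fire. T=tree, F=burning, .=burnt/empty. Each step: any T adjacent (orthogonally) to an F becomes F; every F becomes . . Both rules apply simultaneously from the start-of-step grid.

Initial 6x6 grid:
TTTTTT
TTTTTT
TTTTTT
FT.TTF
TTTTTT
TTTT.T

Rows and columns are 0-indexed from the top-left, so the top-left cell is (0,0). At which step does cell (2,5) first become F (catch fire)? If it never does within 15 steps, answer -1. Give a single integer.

Step 1: cell (2,5)='F' (+6 fires, +2 burnt)
  -> target ignites at step 1
Step 2: cell (2,5)='.' (+9 fires, +6 burnt)
Step 3: cell (2,5)='.' (+9 fires, +9 burnt)
Step 4: cell (2,5)='.' (+6 fires, +9 burnt)
Step 5: cell (2,5)='.' (+2 fires, +6 burnt)
Step 6: cell (2,5)='.' (+0 fires, +2 burnt)
  fire out at step 6

1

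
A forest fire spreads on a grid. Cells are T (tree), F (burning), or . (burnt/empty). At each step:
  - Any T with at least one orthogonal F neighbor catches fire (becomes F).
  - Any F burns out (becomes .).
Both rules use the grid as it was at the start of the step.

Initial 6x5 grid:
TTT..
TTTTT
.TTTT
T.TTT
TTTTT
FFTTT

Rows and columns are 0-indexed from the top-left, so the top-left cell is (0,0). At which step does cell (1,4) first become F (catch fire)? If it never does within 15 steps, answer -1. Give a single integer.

Step 1: cell (1,4)='T' (+3 fires, +2 burnt)
Step 2: cell (1,4)='T' (+3 fires, +3 burnt)
Step 3: cell (1,4)='T' (+3 fires, +3 burnt)
Step 4: cell (1,4)='T' (+3 fires, +3 burnt)
Step 5: cell (1,4)='T' (+4 fires, +3 burnt)
Step 6: cell (1,4)='T' (+4 fires, +4 burnt)
Step 7: cell (1,4)='F' (+3 fires, +4 burnt)
  -> target ignites at step 7
Step 8: cell (1,4)='.' (+1 fires, +3 burnt)
Step 9: cell (1,4)='.' (+0 fires, +1 burnt)
  fire out at step 9

7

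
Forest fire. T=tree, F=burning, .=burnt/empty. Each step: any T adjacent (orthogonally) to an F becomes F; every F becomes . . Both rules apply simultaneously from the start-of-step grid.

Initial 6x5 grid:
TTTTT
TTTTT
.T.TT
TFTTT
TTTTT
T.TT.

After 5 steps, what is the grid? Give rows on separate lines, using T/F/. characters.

Step 1: 4 trees catch fire, 1 burn out
  TTTTT
  TTTTT
  .F.TT
  F.FTT
  TFTTT
  T.TT.
Step 2: 4 trees catch fire, 4 burn out
  TTTTT
  TFTTT
  ...TT
  ...FT
  F.FTT
  T.TT.
Step 3: 8 trees catch fire, 4 burn out
  TFTTT
  F.FTT
  ...FT
  ....F
  ...FT
  F.FT.
Step 4: 6 trees catch fire, 8 burn out
  F.FTT
  ...FT
  ....F
  .....
  ....F
  ...F.
Step 5: 2 trees catch fire, 6 burn out
  ...FT
  ....F
  .....
  .....
  .....
  .....

...FT
....F
.....
.....
.....
.....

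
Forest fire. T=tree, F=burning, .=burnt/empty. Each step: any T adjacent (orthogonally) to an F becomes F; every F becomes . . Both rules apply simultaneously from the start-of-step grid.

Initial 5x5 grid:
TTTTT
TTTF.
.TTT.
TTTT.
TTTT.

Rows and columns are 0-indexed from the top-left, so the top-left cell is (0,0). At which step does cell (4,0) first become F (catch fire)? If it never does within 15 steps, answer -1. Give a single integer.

Step 1: cell (4,0)='T' (+3 fires, +1 burnt)
Step 2: cell (4,0)='T' (+5 fires, +3 burnt)
Step 3: cell (4,0)='T' (+5 fires, +5 burnt)
Step 4: cell (4,0)='T' (+3 fires, +5 burnt)
Step 5: cell (4,0)='T' (+2 fires, +3 burnt)
Step 6: cell (4,0)='F' (+1 fires, +2 burnt)
  -> target ignites at step 6
Step 7: cell (4,0)='.' (+0 fires, +1 burnt)
  fire out at step 7

6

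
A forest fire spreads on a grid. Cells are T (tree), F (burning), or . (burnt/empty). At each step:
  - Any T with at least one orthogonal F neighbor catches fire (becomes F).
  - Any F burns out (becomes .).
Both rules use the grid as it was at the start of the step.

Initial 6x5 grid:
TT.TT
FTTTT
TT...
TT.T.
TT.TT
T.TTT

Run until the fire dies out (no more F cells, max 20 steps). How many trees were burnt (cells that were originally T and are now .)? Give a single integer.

Answer: 15

Derivation:
Step 1: +3 fires, +1 burnt (F count now 3)
Step 2: +4 fires, +3 burnt (F count now 4)
Step 3: +3 fires, +4 burnt (F count now 3)
Step 4: +4 fires, +3 burnt (F count now 4)
Step 5: +1 fires, +4 burnt (F count now 1)
Step 6: +0 fires, +1 burnt (F count now 0)
Fire out after step 6
Initially T: 21, now '.': 24
Total burnt (originally-T cells now '.'): 15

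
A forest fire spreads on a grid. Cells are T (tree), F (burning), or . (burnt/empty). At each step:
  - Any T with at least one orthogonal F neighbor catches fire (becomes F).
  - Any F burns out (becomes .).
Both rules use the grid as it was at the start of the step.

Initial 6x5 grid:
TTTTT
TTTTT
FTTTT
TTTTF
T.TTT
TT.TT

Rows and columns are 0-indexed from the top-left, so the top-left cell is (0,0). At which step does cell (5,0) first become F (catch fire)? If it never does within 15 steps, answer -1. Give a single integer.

Step 1: cell (5,0)='T' (+6 fires, +2 burnt)
Step 2: cell (5,0)='T' (+10 fires, +6 burnt)
Step 3: cell (5,0)='F' (+7 fires, +10 burnt)
  -> target ignites at step 3
Step 4: cell (5,0)='.' (+3 fires, +7 burnt)
Step 5: cell (5,0)='.' (+0 fires, +3 burnt)
  fire out at step 5

3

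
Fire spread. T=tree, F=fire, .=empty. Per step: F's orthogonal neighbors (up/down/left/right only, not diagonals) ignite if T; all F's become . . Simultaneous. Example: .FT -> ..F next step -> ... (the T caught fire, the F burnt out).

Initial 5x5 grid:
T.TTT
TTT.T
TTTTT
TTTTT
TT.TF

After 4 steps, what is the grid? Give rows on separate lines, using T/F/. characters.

Step 1: 2 trees catch fire, 1 burn out
  T.TTT
  TTT.T
  TTTTT
  TTTTF
  TT.F.
Step 2: 2 trees catch fire, 2 burn out
  T.TTT
  TTT.T
  TTTTF
  TTTF.
  TT...
Step 3: 3 trees catch fire, 2 burn out
  T.TTT
  TTT.F
  TTTF.
  TTF..
  TT...
Step 4: 3 trees catch fire, 3 burn out
  T.TTF
  TTT..
  TTF..
  TF...
  TT...

T.TTF
TTT..
TTF..
TF...
TT...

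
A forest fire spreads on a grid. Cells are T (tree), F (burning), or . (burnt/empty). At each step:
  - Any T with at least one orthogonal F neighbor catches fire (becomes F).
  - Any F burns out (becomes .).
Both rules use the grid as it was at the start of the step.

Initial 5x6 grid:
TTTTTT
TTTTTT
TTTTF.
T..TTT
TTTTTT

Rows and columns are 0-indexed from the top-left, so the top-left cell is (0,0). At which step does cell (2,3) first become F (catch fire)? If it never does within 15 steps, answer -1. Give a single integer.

Step 1: cell (2,3)='F' (+3 fires, +1 burnt)
  -> target ignites at step 1
Step 2: cell (2,3)='.' (+7 fires, +3 burnt)
Step 3: cell (2,3)='.' (+6 fires, +7 burnt)
Step 4: cell (2,3)='.' (+4 fires, +6 burnt)
Step 5: cell (2,3)='.' (+4 fires, +4 burnt)
Step 6: cell (2,3)='.' (+2 fires, +4 burnt)
Step 7: cell (2,3)='.' (+0 fires, +2 burnt)
  fire out at step 7

1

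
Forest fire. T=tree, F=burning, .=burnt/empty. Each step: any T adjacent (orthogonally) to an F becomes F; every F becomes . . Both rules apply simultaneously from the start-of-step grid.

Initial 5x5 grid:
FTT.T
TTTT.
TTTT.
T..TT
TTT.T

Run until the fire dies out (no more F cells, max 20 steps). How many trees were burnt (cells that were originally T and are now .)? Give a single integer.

Step 1: +2 fires, +1 burnt (F count now 2)
Step 2: +3 fires, +2 burnt (F count now 3)
Step 3: +3 fires, +3 burnt (F count now 3)
Step 4: +3 fires, +3 burnt (F count now 3)
Step 5: +2 fires, +3 burnt (F count now 2)
Step 6: +2 fires, +2 burnt (F count now 2)
Step 7: +1 fires, +2 burnt (F count now 1)
Step 8: +1 fires, +1 burnt (F count now 1)
Step 9: +0 fires, +1 burnt (F count now 0)
Fire out after step 9
Initially T: 18, now '.': 24
Total burnt (originally-T cells now '.'): 17

Answer: 17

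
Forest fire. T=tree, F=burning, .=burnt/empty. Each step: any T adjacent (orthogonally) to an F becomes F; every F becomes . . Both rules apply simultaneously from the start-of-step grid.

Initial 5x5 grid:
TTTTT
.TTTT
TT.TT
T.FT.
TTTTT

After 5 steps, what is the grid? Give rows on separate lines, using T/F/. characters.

Step 1: 2 trees catch fire, 1 burn out
  TTTTT
  .TTTT
  TT.TT
  T..F.
  TTFTT
Step 2: 3 trees catch fire, 2 burn out
  TTTTT
  .TTTT
  TT.FT
  T....
  TF.FT
Step 3: 4 trees catch fire, 3 burn out
  TTTTT
  .TTFT
  TT..F
  T....
  F...F
Step 4: 4 trees catch fire, 4 burn out
  TTTFT
  .TF.F
  TT...
  F....
  .....
Step 5: 4 trees catch fire, 4 burn out
  TTF.F
  .F...
  FT...
  .....
  .....

TTF.F
.F...
FT...
.....
.....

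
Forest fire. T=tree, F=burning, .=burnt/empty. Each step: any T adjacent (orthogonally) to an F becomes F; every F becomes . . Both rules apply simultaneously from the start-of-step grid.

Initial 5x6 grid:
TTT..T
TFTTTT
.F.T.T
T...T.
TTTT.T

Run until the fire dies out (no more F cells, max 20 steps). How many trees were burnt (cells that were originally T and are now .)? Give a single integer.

Answer: 11

Derivation:
Step 1: +3 fires, +2 burnt (F count now 3)
Step 2: +3 fires, +3 burnt (F count now 3)
Step 3: +2 fires, +3 burnt (F count now 2)
Step 4: +1 fires, +2 burnt (F count now 1)
Step 5: +2 fires, +1 burnt (F count now 2)
Step 6: +0 fires, +2 burnt (F count now 0)
Fire out after step 6
Initially T: 18, now '.': 23
Total burnt (originally-T cells now '.'): 11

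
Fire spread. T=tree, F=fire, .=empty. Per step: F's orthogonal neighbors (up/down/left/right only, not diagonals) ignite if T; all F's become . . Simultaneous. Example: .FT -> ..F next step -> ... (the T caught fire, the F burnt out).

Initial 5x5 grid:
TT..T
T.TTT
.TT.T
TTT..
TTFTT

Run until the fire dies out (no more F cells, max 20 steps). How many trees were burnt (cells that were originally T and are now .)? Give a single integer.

Answer: 14

Derivation:
Step 1: +3 fires, +1 burnt (F count now 3)
Step 2: +4 fires, +3 burnt (F count now 4)
Step 3: +3 fires, +4 burnt (F count now 3)
Step 4: +1 fires, +3 burnt (F count now 1)
Step 5: +1 fires, +1 burnt (F count now 1)
Step 6: +2 fires, +1 burnt (F count now 2)
Step 7: +0 fires, +2 burnt (F count now 0)
Fire out after step 7
Initially T: 17, now '.': 22
Total burnt (originally-T cells now '.'): 14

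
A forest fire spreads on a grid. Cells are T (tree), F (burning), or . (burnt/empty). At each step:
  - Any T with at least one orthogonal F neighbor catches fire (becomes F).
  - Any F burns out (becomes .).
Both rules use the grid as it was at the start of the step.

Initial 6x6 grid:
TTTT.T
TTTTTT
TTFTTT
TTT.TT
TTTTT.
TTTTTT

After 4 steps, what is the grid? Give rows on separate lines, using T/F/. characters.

Step 1: 4 trees catch fire, 1 burn out
  TTTT.T
  TTFTTT
  TF.FTT
  TTF.TT
  TTTTT.
  TTTTTT
Step 2: 7 trees catch fire, 4 burn out
  TTFT.T
  TF.FTT
  F...FT
  TF..TT
  TTFTT.
  TTTTTT
Step 3: 10 trees catch fire, 7 burn out
  TF.F.T
  F...FT
  .....F
  F...FT
  TF.FT.
  TTFTTT
Step 4: 7 trees catch fire, 10 burn out
  F....T
  .....F
  ......
  .....F
  F...F.
  TF.FTT

F....T
.....F
......
.....F
F...F.
TF.FTT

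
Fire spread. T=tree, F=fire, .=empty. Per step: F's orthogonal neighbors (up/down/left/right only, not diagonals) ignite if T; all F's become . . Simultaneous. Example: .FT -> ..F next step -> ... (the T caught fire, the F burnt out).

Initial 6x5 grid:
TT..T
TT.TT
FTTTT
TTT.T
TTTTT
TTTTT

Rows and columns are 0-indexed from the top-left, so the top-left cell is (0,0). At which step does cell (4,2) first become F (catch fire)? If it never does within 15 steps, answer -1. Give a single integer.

Step 1: cell (4,2)='T' (+3 fires, +1 burnt)
Step 2: cell (4,2)='T' (+5 fires, +3 burnt)
Step 3: cell (4,2)='T' (+5 fires, +5 burnt)
Step 4: cell (4,2)='F' (+4 fires, +5 burnt)
  -> target ignites at step 4
Step 5: cell (4,2)='.' (+4 fires, +4 burnt)
Step 6: cell (4,2)='.' (+3 fires, +4 burnt)
Step 7: cell (4,2)='.' (+1 fires, +3 burnt)
Step 8: cell (4,2)='.' (+0 fires, +1 burnt)
  fire out at step 8

4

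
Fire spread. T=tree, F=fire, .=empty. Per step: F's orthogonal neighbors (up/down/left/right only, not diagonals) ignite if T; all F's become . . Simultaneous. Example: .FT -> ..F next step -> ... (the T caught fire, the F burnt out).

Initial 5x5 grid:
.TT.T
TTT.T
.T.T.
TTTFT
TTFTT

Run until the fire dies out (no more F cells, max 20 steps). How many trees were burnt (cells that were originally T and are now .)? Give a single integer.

Answer: 15

Derivation:
Step 1: +5 fires, +2 burnt (F count now 5)
Step 2: +3 fires, +5 burnt (F count now 3)
Step 3: +2 fires, +3 burnt (F count now 2)
Step 4: +1 fires, +2 burnt (F count now 1)
Step 5: +3 fires, +1 burnt (F count now 3)
Step 6: +1 fires, +3 burnt (F count now 1)
Step 7: +0 fires, +1 burnt (F count now 0)
Fire out after step 7
Initially T: 17, now '.': 23
Total burnt (originally-T cells now '.'): 15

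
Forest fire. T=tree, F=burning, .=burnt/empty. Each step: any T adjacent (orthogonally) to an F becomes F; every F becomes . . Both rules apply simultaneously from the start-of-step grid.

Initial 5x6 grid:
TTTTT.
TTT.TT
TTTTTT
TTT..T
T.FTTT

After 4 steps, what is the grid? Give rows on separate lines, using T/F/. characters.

Step 1: 2 trees catch fire, 1 burn out
  TTTTT.
  TTT.TT
  TTTTTT
  TTF..T
  T..FTT
Step 2: 3 trees catch fire, 2 burn out
  TTTTT.
  TTT.TT
  TTFTTT
  TF...T
  T...FT
Step 3: 5 trees catch fire, 3 burn out
  TTTTT.
  TTF.TT
  TF.FTT
  F....T
  T....F
Step 4: 6 trees catch fire, 5 burn out
  TTFTT.
  TF..TT
  F...FT
  .....F
  F.....

TTFTT.
TF..TT
F...FT
.....F
F.....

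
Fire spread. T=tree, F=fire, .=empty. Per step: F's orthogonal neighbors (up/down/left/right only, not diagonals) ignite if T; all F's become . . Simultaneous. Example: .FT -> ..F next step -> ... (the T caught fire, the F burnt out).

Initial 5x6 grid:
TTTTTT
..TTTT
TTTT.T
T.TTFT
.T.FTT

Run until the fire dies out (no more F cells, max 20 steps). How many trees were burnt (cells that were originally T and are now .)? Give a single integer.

Step 1: +3 fires, +2 burnt (F count now 3)
Step 2: +4 fires, +3 burnt (F count now 4)
Step 3: +3 fires, +4 burnt (F count now 3)
Step 4: +5 fires, +3 burnt (F count now 5)
Step 5: +3 fires, +5 burnt (F count now 3)
Step 6: +2 fires, +3 burnt (F count now 2)
Step 7: +1 fires, +2 burnt (F count now 1)
Step 8: +0 fires, +1 burnt (F count now 0)
Fire out after step 8
Initially T: 22, now '.': 29
Total burnt (originally-T cells now '.'): 21

Answer: 21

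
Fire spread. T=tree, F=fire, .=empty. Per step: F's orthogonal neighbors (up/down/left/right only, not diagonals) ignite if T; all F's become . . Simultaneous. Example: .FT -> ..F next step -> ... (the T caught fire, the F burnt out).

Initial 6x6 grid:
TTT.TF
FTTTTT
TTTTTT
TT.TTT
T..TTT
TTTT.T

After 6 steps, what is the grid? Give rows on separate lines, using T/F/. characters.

Step 1: 5 trees catch fire, 2 burn out
  FTT.F.
  .FTTTF
  FTTTTT
  TT.TTT
  T..TTT
  TTTT.T
Step 2: 6 trees catch fire, 5 burn out
  .FT...
  ..FTF.
  .FTTTF
  FT.TTT
  T..TTT
  TTTT.T
Step 3: 7 trees catch fire, 6 burn out
  ..F...
  ...F..
  ..FTF.
  .F.TTF
  F..TTT
  TTTT.T
Step 4: 4 trees catch fire, 7 burn out
  ......
  ......
  ...F..
  ...TF.
  ...TTF
  FTTT.T
Step 5: 4 trees catch fire, 4 burn out
  ......
  ......
  ......
  ...F..
  ...TF.
  .FTT.F
Step 6: 2 trees catch fire, 4 burn out
  ......
  ......
  ......
  ......
  ...F..
  ..FT..

......
......
......
......
...F..
..FT..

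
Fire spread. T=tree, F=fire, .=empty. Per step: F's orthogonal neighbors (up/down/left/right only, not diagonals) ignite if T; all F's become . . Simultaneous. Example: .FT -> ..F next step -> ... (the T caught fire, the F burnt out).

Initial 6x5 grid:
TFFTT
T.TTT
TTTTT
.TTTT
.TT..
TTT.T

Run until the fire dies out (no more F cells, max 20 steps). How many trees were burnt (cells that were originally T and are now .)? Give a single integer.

Step 1: +3 fires, +2 burnt (F count now 3)
Step 2: +4 fires, +3 burnt (F count now 4)
Step 3: +5 fires, +4 burnt (F count now 5)
Step 4: +4 fires, +5 burnt (F count now 4)
Step 5: +3 fires, +4 burnt (F count now 3)
Step 6: +1 fires, +3 burnt (F count now 1)
Step 7: +1 fires, +1 burnt (F count now 1)
Step 8: +0 fires, +1 burnt (F count now 0)
Fire out after step 8
Initially T: 22, now '.': 29
Total burnt (originally-T cells now '.'): 21

Answer: 21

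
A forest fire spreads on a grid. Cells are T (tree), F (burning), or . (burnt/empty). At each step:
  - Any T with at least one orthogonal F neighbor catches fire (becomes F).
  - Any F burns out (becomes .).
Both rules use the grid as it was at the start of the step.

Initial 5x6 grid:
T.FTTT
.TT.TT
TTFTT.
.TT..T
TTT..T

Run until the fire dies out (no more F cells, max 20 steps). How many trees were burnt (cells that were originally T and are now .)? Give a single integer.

Answer: 16

Derivation:
Step 1: +5 fires, +2 burnt (F count now 5)
Step 2: +6 fires, +5 burnt (F count now 6)
Step 3: +3 fires, +6 burnt (F count now 3)
Step 4: +2 fires, +3 burnt (F count now 2)
Step 5: +0 fires, +2 burnt (F count now 0)
Fire out after step 5
Initially T: 19, now '.': 27
Total burnt (originally-T cells now '.'): 16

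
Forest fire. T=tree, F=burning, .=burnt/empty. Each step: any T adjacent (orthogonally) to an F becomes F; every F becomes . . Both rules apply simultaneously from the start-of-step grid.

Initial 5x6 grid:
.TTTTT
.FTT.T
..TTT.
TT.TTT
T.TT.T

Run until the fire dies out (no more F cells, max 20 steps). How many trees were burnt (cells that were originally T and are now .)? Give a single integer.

Answer: 17

Derivation:
Step 1: +2 fires, +1 burnt (F count now 2)
Step 2: +3 fires, +2 burnt (F count now 3)
Step 3: +2 fires, +3 burnt (F count now 2)
Step 4: +3 fires, +2 burnt (F count now 3)
Step 5: +3 fires, +3 burnt (F count now 3)
Step 6: +3 fires, +3 burnt (F count now 3)
Step 7: +1 fires, +3 burnt (F count now 1)
Step 8: +0 fires, +1 burnt (F count now 0)
Fire out after step 8
Initially T: 20, now '.': 27
Total burnt (originally-T cells now '.'): 17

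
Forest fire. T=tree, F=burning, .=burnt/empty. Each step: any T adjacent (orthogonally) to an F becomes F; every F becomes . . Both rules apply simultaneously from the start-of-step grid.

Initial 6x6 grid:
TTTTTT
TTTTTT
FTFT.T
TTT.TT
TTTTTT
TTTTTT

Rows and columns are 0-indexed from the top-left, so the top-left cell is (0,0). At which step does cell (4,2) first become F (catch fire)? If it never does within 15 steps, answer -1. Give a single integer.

Step 1: cell (4,2)='T' (+6 fires, +2 burnt)
Step 2: cell (4,2)='F' (+7 fires, +6 burnt)
  -> target ignites at step 2
Step 3: cell (4,2)='.' (+7 fires, +7 burnt)
Step 4: cell (4,2)='.' (+5 fires, +7 burnt)
Step 5: cell (4,2)='.' (+5 fires, +5 burnt)
Step 6: cell (4,2)='.' (+2 fires, +5 burnt)
Step 7: cell (4,2)='.' (+0 fires, +2 burnt)
  fire out at step 7

2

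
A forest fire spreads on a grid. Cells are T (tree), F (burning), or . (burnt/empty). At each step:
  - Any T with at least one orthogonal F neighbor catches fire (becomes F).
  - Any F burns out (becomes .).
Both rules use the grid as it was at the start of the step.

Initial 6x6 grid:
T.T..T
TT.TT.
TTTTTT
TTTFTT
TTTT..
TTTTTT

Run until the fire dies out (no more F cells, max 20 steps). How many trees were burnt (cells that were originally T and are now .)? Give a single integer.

Answer: 26

Derivation:
Step 1: +4 fires, +1 burnt (F count now 4)
Step 2: +7 fires, +4 burnt (F count now 7)
Step 3: +7 fires, +7 burnt (F count now 7)
Step 4: +5 fires, +7 burnt (F count now 5)
Step 5: +2 fires, +5 burnt (F count now 2)
Step 6: +1 fires, +2 burnt (F count now 1)
Step 7: +0 fires, +1 burnt (F count now 0)
Fire out after step 7
Initially T: 28, now '.': 34
Total burnt (originally-T cells now '.'): 26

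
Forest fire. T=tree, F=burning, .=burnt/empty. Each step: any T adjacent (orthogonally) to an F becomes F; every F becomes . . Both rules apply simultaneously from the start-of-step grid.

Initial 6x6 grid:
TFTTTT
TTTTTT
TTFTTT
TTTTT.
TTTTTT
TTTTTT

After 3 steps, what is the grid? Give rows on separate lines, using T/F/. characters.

Step 1: 7 trees catch fire, 2 burn out
  F.FTTT
  TFFTTT
  TF.FTT
  TTFTT.
  TTTTTT
  TTTTTT
Step 2: 8 trees catch fire, 7 burn out
  ...FTT
  F..FTT
  F...FT
  TF.FT.
  TTFTTT
  TTTTTT
Step 3: 8 trees catch fire, 8 burn out
  ....FT
  ....FT
  .....F
  F...F.
  TF.FTT
  TTFTTT

....FT
....FT
.....F
F...F.
TF.FTT
TTFTTT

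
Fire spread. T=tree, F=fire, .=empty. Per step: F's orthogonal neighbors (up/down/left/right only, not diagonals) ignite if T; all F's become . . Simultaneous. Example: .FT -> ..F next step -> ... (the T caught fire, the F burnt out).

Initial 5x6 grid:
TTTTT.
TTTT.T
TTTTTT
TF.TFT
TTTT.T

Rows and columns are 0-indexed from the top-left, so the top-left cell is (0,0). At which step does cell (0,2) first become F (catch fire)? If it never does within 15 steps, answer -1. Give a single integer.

Step 1: cell (0,2)='T' (+6 fires, +2 burnt)
Step 2: cell (0,2)='T' (+9 fires, +6 burnt)
Step 3: cell (0,2)='T' (+5 fires, +9 burnt)
Step 4: cell (0,2)='F' (+3 fires, +5 burnt)
  -> target ignites at step 4
Step 5: cell (0,2)='.' (+1 fires, +3 burnt)
Step 6: cell (0,2)='.' (+0 fires, +1 burnt)
  fire out at step 6

4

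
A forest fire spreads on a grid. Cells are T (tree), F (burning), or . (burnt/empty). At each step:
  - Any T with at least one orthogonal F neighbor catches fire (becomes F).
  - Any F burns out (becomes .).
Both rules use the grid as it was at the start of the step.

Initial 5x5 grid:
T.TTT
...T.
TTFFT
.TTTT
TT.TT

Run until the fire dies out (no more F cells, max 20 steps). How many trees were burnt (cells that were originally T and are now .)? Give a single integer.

Answer: 15

Derivation:
Step 1: +5 fires, +2 burnt (F count now 5)
Step 2: +5 fires, +5 burnt (F count now 5)
Step 3: +4 fires, +5 burnt (F count now 4)
Step 4: +1 fires, +4 burnt (F count now 1)
Step 5: +0 fires, +1 burnt (F count now 0)
Fire out after step 5
Initially T: 16, now '.': 24
Total burnt (originally-T cells now '.'): 15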